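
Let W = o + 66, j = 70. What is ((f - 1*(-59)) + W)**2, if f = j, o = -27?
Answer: 28224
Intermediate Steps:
f = 70
W = 39 (W = -27 + 66 = 39)
((f - 1*(-59)) + W)**2 = ((70 - 1*(-59)) + 39)**2 = ((70 + 59) + 39)**2 = (129 + 39)**2 = 168**2 = 28224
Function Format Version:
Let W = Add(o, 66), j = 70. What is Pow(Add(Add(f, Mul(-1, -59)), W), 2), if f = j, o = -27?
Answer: 28224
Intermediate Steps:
f = 70
W = 39 (W = Add(-27, 66) = 39)
Pow(Add(Add(f, Mul(-1, -59)), W), 2) = Pow(Add(Add(70, Mul(-1, -59)), 39), 2) = Pow(Add(Add(70, 59), 39), 2) = Pow(Add(129, 39), 2) = Pow(168, 2) = 28224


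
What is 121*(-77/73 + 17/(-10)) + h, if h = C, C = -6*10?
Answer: -287131/730 ≈ -393.33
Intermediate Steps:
C = -60
h = -60
121*(-77/73 + 17/(-10)) + h = 121*(-77/73 + 17/(-10)) - 60 = 121*(-77*1/73 + 17*(-⅒)) - 60 = 121*(-77/73 - 17/10) - 60 = 121*(-2011/730) - 60 = -243331/730 - 60 = -287131/730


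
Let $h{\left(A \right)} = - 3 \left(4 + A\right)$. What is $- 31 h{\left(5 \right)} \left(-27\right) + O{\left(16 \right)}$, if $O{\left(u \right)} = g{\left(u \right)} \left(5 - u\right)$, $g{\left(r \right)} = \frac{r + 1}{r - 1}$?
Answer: $- \frac{339172}{15} \approx -22611.0$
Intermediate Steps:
$h{\left(A \right)} = -12 - 3 A$
$g{\left(r \right)} = \frac{1 + r}{-1 + r}$
$O{\left(u \right)} = \frac{\left(1 + u\right) \left(5 - u\right)}{-1 + u}$ ($O{\left(u \right)} = \frac{1 + u}{-1 + u} \left(5 - u\right) = \frac{\left(1 + u\right) \left(5 - u\right)}{-1 + u}$)
$- 31 h{\left(5 \right)} \left(-27\right) + O{\left(16 \right)} = - 31 \left(-12 - 15\right) \left(-27\right) - \frac{\left(1 + 16\right) \left(-5 + 16\right)}{-1 + 16} = - 31 \left(-12 - 15\right) \left(-27\right) - \frac{1}{15} \cdot 17 \cdot 11 = \left(-31\right) \left(-27\right) \left(-27\right) - \frac{1}{15} \cdot 17 \cdot 11 = 837 \left(-27\right) - \frac{187}{15} = -22599 - \frac{187}{15} = - \frac{339172}{15}$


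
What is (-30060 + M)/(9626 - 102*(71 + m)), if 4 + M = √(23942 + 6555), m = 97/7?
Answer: -105224/3397 + 7*√30497/6794 ≈ -30.796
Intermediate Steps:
m = 97/7 (m = 97*(⅐) = 97/7 ≈ 13.857)
M = -4 + √30497 (M = -4 + √(23942 + 6555) = -4 + √30497 ≈ 170.63)
(-30060 + M)/(9626 - 102*(71 + m)) = (-30060 + (-4 + √30497))/(9626 - 102*(71 + 97/7)) = (-30064 + √30497)/(9626 - 102*594/7) = (-30064 + √30497)/(9626 - 60588/7) = (-30064 + √30497)/(6794/7) = (-30064 + √30497)*(7/6794) = -105224/3397 + 7*√30497/6794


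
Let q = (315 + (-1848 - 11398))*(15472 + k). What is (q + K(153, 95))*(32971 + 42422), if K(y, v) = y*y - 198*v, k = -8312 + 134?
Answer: -7110624072195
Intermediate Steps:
k = -8178
K(y, v) = y**2 - 198*v
q = -94318714 (q = (315 + (-1848 - 11398))*(15472 - 8178) = (315 - 13246)*7294 = -12931*7294 = -94318714)
(q + K(153, 95))*(32971 + 42422) = (-94318714 + (153**2 - 198*95))*(32971 + 42422) = (-94318714 + (23409 - 18810))*75393 = (-94318714 + 4599)*75393 = -94314115*75393 = -7110624072195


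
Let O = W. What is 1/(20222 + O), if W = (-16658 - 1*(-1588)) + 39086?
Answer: 1/44238 ≈ 2.2605e-5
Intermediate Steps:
W = 24016 (W = (-16658 + 1588) + 39086 = -15070 + 39086 = 24016)
O = 24016
1/(20222 + O) = 1/(20222 + 24016) = 1/44238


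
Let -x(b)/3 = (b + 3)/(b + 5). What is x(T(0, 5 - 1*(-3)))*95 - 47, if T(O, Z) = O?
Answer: -218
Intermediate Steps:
x(b) = -3*(3 + b)/(5 + b) (x(b) = -3*(b + 3)/(b + 5) = -3*(3 + b)/(5 + b))
x(T(0, 5 - 1*(-3)))*95 - 47 = (3*(-3 - 1*0)/(5 + 0))*95 - 47 = (3*(-3 + 0)/5)*95 - 47 = (3*(⅕)*(-3))*95 - 47 = -9/5*95 - 47 = -171 - 47 = -218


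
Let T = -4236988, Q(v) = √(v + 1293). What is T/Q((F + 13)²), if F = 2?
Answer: -2118494*√1518/759 ≈ -1.0875e+5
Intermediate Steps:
Q(v) = √(1293 + v)
T/Q((F + 13)²) = -4236988/√(1293 + (2 + 13)²) = -4236988/√(1293 + 15²) = -4236988/√(1293 + 225) = -4236988*√1518/1518 = -2118494*√1518/759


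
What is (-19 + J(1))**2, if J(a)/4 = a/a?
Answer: 225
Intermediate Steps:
J(a) = 4 (J(a) = 4*(a/a) = 4*1 = 4)
(-19 + J(1))**2 = (-19 + 4)**2 = (-15)**2 = 225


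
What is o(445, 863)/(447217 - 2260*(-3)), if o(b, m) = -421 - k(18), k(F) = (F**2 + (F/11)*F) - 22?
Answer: -8277/4993967 ≈ -0.0016574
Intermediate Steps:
k(F) = -22 + 12*F**2/11 (k(F) = (F**2 + (F*(1/11))*F) - 22 = (F**2 + (F/11)*F) - 22 = (F**2 + F**2/11) - 22 = 12*F**2/11 - 22 = -22 + 12*F**2/11)
o(b, m) = -8277/11 (o(b, m) = -421 - (-22 + (12/11)*18**2) = -421 - (-22 + (12/11)*324) = -421 - (-22 + 3888/11) = -421 - 1*3646/11 = -421 - 3646/11 = -8277/11)
o(445, 863)/(447217 - 2260*(-3)) = -8277/(11*(447217 - 2260*(-3))) = -8277/(11*(447217 + 6780)) = -8277/11/453997 = -8277/11*1/453997 = -8277/4993967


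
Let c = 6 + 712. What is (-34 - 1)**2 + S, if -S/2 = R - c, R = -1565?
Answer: 5791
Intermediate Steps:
c = 718
S = 4566 (S = -2*(-1565 - 1*718) = -2*(-1565 - 718) = -2*(-2283) = 4566)
(-34 - 1)**2 + S = (-34 - 1)**2 + 4566 = (-35)**2 + 4566 = 1225 + 4566 = 5791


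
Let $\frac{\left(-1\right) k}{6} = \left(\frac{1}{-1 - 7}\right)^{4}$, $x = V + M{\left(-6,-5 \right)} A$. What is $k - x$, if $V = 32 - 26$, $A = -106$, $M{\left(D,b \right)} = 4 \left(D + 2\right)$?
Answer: $- \frac{3485699}{2048} \approx -1702.0$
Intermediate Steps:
$M{\left(D,b \right)} = 8 + 4 D$ ($M{\left(D,b \right)} = 4 \left(2 + D\right) = 8 + 4 D$)
$V = 6$ ($V = 32 - 26 = 6$)
$x = 1702$ ($x = 6 + \left(8 + 4 \left(-6\right)\right) \left(-106\right) = 6 + \left(8 - 24\right) \left(-106\right) = 6 - -1696 = 6 + 1696 = 1702$)
$k = - \frac{3}{2048}$ ($k = - 6 \left(\frac{1}{-1 - 7}\right)^{4} = - 6 \left(\frac{1}{-8}\right)^{4} = - 6 \left(- \frac{1}{8}\right)^{4} = \left(-6\right) \frac{1}{4096} = - \frac{3}{2048} \approx -0.0014648$)
$k - x = - \frac{3}{2048} - 1702 = - \frac{3485699}{2048}$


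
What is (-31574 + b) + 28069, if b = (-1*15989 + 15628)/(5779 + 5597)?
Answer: -39873241/11376 ≈ -3505.0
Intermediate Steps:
b = -361/11376 (b = (-15989 + 15628)/11376 = -361*1/11376 = -361/11376 ≈ -0.031733)
(-31574 + b) + 28069 = (-31574 - 361/11376) + 28069 = -359186185/11376 + 28069 = -39873241/11376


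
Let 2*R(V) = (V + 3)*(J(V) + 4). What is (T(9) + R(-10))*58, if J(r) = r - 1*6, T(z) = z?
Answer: 2958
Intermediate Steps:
J(r) = -6 + r (J(r) = r - 6 = -6 + r)
R(V) = (-2 + V)*(3 + V)/2 (R(V) = ((V + 3)*((-6 + V) + 4))/2 = ((3 + V)*(-2 + V))/2 = ((-2 + V)*(3 + V))/2 = (-2 + V)*(3 + V)/2)
(T(9) + R(-10))*58 = (9 + (-3 + (½)*(-10) + (½)*(-10)²))*58 = (9 + (-3 - 5 + (½)*100))*58 = (9 + (-3 - 5 + 50))*58 = (9 + 42)*58 = 51*58 = 2958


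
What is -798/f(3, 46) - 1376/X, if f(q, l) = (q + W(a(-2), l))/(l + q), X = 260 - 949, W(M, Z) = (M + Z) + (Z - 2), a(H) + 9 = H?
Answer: -13414223/28249 ≈ -474.86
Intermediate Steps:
a(H) = -9 + H
W(M, Z) = -2 + M + 2*Z (W(M, Z) = (M + Z) + (-2 + Z) = -2 + M + 2*Z)
X = -689
f(q, l) = (-13 + q + 2*l)/(l + q) (f(q, l) = (q + (-2 + (-9 - 2) + 2*l))/(l + q) = (q + (-2 - 11 + 2*l))/(l + q) = (q + (-13 + 2*l))/(l + q) = (-13 + q + 2*l)/(l + q))
-798/f(3, 46) - 1376/X = -798*(46 + 3)/(-13 + 3 + 2*46) - 1376/(-689) = -798*49/(-13 + 3 + 92) - 1376*(-1/689) = -798/((1/49)*82) + 1376/689 = -798/82/49 + 1376/689 = -798*49/82 + 1376/689 = -19551/41 + 1376/689 = -13414223/28249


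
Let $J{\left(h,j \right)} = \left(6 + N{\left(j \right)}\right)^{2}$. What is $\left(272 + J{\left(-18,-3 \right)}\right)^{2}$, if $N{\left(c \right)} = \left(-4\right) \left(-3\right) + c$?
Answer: $247009$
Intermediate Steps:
$N{\left(c \right)} = 12 + c$
$J{\left(h,j \right)} = \left(18 + j\right)^{2}$ ($J{\left(h,j \right)} = \left(6 + \left(12 + j\right)\right)^{2} = \left(18 + j\right)^{2}$)
$\left(272 + J{\left(-18,-3 \right)}\right)^{2} = \left(272 + \left(18 - 3\right)^{2}\right)^{2} = \left(272 + 15^{2}\right)^{2} = \left(272 + 225\right)^{2} = 497^{2} = 247009$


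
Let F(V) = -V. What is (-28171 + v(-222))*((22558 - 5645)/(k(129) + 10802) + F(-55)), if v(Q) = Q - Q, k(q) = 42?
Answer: -17278203943/10844 ≈ -1.5933e+6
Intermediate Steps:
v(Q) = 0
(-28171 + v(-222))*((22558 - 5645)/(k(129) + 10802) + F(-55)) = (-28171 + 0)*((22558 - 5645)/(42 + 10802) - 1*(-55)) = -28171*(16913/10844 + 55) = -28171*613333/10844 = -17278203943/10844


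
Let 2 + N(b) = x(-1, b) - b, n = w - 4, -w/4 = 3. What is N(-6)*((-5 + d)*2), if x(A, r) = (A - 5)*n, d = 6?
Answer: 200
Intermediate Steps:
w = -12 (w = -4*3 = -12)
n = -16 (n = -12 - 4 = -16)
x(A, r) = 80 - 16*A (x(A, r) = (A - 5)*(-16) = (-5 + A)*(-16) = 80 - 16*A)
N(b) = 94 - b (N(b) = -2 + ((80 - 16*(-1)) - b) = -2 + ((80 + 16) - b) = -2 + (96 - b) = 94 - b)
N(-6)*((-5 + d)*2) = (94 - 1*(-6))*((-5 + 6)*2) = (94 + 6)*(1*2) = 100*2 = 200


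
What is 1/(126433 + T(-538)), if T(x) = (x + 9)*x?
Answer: 1/411035 ≈ 2.4329e-6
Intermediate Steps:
T(x) = x*(9 + x) (T(x) = (9 + x)*x = x*(9 + x))
1/(126433 + T(-538)) = 1/(126433 - 538*(9 - 538)) = 1/(126433 - 538*(-529)) = 1/(126433 + 284602) = 1/411035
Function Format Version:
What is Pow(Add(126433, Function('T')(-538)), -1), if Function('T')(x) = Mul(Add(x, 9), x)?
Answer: Rational(1, 411035) ≈ 2.4329e-6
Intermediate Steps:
Function('T')(x) = Mul(x, Add(9, x)) (Function('T')(x) = Mul(Add(9, x), x) = Mul(x, Add(9, x)))
Pow(Add(126433, Function('T')(-538)), -1) = Pow(Add(126433, Mul(-538, Add(9, -538))), -1) = Pow(Add(126433, Mul(-538, -529)), -1) = Pow(Add(126433, 284602), -1) = Pow(411035, -1) = Rational(1, 411035)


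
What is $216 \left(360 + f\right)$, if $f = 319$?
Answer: $146664$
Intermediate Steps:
$216 \left(360 + f\right) = 216 \left(360 + 319\right) = 216 \cdot 679 = 146664$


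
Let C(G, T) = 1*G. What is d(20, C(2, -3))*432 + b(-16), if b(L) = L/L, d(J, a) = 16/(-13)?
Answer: -6899/13 ≈ -530.69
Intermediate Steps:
C(G, T) = G
d(J, a) = -16/13 (d(J, a) = 16*(-1/13) = -16/13)
b(L) = 1
d(20, C(2, -3))*432 + b(-16) = -16/13*432 + 1 = -6912/13 + 1 = -6899/13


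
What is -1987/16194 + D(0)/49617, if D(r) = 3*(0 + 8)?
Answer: -3637049/29759174 ≈ -0.12222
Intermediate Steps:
D(r) = 24 (D(r) = 3*8 = 24)
-1987/16194 + D(0)/49617 = -1987/16194 + 24/49617 = -1987*1/16194 + 24*(1/49617) = -1987/16194 + 8/16539 = -3637049/29759174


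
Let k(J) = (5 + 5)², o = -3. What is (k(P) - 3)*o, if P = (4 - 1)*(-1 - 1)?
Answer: -291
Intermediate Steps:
P = -6 (P = 3*(-2) = -6)
k(J) = 100 (k(J) = 10² = 100)
(k(P) - 3)*o = (100 - 3)*(-3) = 97*(-3) = -291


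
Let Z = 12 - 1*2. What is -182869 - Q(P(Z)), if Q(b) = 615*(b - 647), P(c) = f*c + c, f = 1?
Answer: 202736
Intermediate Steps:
Z = 10 (Z = 12 - 2 = 10)
P(c) = 2*c (P(c) = 1*c + c = c + c = 2*c)
Q(b) = -397905 + 615*b (Q(b) = 615*(-647 + b) = -397905 + 615*b)
-182869 - Q(P(Z)) = -182869 - (-397905 + 615*(2*10)) = -182869 - (-397905 + 615*20) = -182869 - (-397905 + 12300) = -182869 - 1*(-385605) = -182869 + 385605 = 202736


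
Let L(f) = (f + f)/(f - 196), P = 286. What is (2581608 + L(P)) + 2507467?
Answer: 229008661/45 ≈ 5.0891e+6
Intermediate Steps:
L(f) = 2*f/(-196 + f) (L(f) = (2*f)/(-196 + f) = 2*f/(-196 + f))
(2581608 + L(P)) + 2507467 = (2581608 + 2*286/(-196 + 286)) + 2507467 = (2581608 + 2*286/90) + 2507467 = (2581608 + 2*286*(1/90)) + 2507467 = (2581608 + 286/45) + 2507467 = 116172646/45 + 2507467 = 229008661/45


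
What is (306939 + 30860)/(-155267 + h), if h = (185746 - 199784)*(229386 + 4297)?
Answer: -30709/298236111 ≈ -0.00010297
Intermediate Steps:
h = -3280441954 (h = -14038*233683 = -3280441954)
(306939 + 30860)/(-155267 + h) = (306939 + 30860)/(-155267 - 3280441954) = 337799/(-3280597221) = 337799*(-1/3280597221) = -30709/298236111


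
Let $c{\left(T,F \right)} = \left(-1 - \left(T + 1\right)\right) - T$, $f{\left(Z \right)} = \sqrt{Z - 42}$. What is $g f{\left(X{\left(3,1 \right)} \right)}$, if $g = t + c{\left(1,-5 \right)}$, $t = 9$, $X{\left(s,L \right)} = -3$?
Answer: $15 i \sqrt{5} \approx 33.541 i$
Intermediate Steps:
$f{\left(Z \right)} = \sqrt{-42 + Z}$
$c{\left(T,F \right)} = -2 - 2 T$ ($c{\left(T,F \right)} = \left(-1 - \left(1 + T\right)\right) - T = \left(-2 - T\right) - T = -2 - 2 T$)
$g = 5$ ($g = 9 - 4 = 5$)
$g f{\left(X{\left(3,1 \right)} \right)} = 5 \sqrt{-42 - 3} = 5 \sqrt{-45} = 5 \cdot 3 i \sqrt{5} = 15 i \sqrt{5}$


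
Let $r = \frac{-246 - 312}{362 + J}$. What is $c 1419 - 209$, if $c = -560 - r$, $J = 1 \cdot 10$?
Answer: $- \frac{1585441}{2} \approx -7.9272 \cdot 10^{5}$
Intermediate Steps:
$J = 10$
$r = - \frac{3}{2}$ ($r = \frac{-246 - 312}{362 + 10} = - \frac{558}{372} = \left(-558\right) \frac{1}{372} = - \frac{3}{2} \approx -1.5$)
$c = - \frac{1117}{2}$ ($c = -560 - - \frac{3}{2} = -560 + \frac{3}{2} = - \frac{1117}{2} \approx -558.5$)
$c 1419 - 209 = \left(- \frac{1117}{2}\right) 1419 - 209 = - \frac{1585023}{2} - 209 = - \frac{1585441}{2}$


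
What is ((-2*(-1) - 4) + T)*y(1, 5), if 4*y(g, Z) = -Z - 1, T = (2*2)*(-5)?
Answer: 33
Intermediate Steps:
T = -20 (T = 4*(-5) = -20)
y(g, Z) = -1/4 - Z/4 (y(g, Z) = (-Z - 1)/4 = (-1 - Z)/4 = -1/4 - Z/4)
((-2*(-1) - 4) + T)*y(1, 5) = ((-2*(-1) - 4) - 20)*(-1/4 - 1/4*5) = ((2 - 4) - 20)*(-1/4 - 5/4) = (-2 - 20)*(-3/2) = -22*(-3/2) = 33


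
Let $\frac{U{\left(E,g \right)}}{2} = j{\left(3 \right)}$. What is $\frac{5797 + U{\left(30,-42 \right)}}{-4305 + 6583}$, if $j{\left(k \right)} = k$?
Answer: $\frac{5803}{2278} \approx 2.5474$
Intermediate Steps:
$U{\left(E,g \right)} = 6$ ($U{\left(E,g \right)} = 2 \cdot 3 = 6$)
$\frac{5797 + U{\left(30,-42 \right)}}{-4305 + 6583} = \frac{5797 + 6}{-4305 + 6583} = \frac{5803}{2278}$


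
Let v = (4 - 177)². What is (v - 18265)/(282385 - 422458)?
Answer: -3888/46691 ≈ -0.083271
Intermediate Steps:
v = 29929 (v = (-173)² = 29929)
(v - 18265)/(282385 - 422458) = (29929 - 18265)/(282385 - 422458) = 11664/(-140073) = 11664*(-1/140073) = -3888/46691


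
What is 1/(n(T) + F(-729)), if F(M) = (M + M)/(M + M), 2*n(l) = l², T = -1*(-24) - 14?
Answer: 1/51 ≈ 0.019608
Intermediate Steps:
T = 10 (T = 24 - 14 = 10)
n(l) = l²/2
F(M) = 1 (F(M) = (2*M)/((2*M)) = (2*M)*(1/(2*M)) = 1)
1/(n(T) + F(-729)) = 1/((½)*10² + 1) = 1/((½)*100 + 1) = 1/(50 + 1) = 1/51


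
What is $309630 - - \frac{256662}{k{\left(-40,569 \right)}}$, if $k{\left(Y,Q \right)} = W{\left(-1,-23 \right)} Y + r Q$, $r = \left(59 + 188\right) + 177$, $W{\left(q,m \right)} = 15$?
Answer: $\frac{37257286971}{120328} \approx 3.0963 \cdot 10^{5}$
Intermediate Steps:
$r = 424$ ($r = 247 + 177 = 424$)
$k{\left(Y,Q \right)} = 15 Y + 424 Q$
$309630 - - \frac{256662}{k{\left(-40,569 \right)}} = 309630 - - \frac{256662}{15 \left(-40\right) + 424 \cdot 569} = 309630 - - \frac{256662}{-600 + 241256} = 309630 - - \frac{256662}{240656} = 309630 - \left(-256662\right) \frac{1}{240656} = 309630 - - \frac{128331}{120328} = 309630 + \frac{128331}{120328} = \frac{37257286971}{120328}$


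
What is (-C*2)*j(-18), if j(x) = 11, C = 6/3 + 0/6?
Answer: -44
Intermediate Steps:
C = 2 (C = 6*(1/3) + 0*(1/6) = 2 + 0 = 2)
(-C*2)*j(-18) = (-1*2*2)*11 = -2*2*11 = -4*11 = -44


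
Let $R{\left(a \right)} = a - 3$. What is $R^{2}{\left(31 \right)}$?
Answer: $784$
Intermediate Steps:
$R{\left(a \right)} = -3 + a$ ($R{\left(a \right)} = a - 3 = -3 + a$)
$R^{2}{\left(31 \right)} = \left(-3 + 31\right)^{2} = 28^{2} = 784$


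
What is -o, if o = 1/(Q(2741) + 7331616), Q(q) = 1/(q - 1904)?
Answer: -837/6136562593 ≈ -1.3640e-7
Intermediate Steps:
Q(q) = 1/(-1904 + q)
o = 837/6136562593 (o = 1/(1/(-1904 + 2741) + 7331616) = 1/(1/837 + 7331616) = 1/(6136562593/837) = 837/6136562593 ≈ 1.3640e-7)
-o = -1*837/6136562593 = -837/6136562593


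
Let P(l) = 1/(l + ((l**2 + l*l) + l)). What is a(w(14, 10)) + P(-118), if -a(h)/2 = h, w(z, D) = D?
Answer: -552239/27612 ≈ -20.000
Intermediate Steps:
a(h) = -2*h
P(l) = 1/(2*l + 2*l**2) (P(l) = 1/(l + ((l**2 + l**2) + l)) = 1/(l + (2*l**2 + l)) = 1/(l + (l + 2*l**2)) = 1/(2*l + 2*l**2))
a(w(14, 10)) + P(-118) = -2*10 + (1/2)/(-118*(1 - 118)) = -20 + (1/2)*(-1/118)/(-117) = -20 + (1/2)*(-1/118)*(-1/117) = -20 + 1/27612 = -552239/27612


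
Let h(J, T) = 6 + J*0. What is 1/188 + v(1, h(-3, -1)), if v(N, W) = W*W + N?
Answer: 6957/188 ≈ 37.005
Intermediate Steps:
h(J, T) = 6 (h(J, T) = 6 + 0 = 6)
v(N, W) = N + W**2 (v(N, W) = W**2 + N = N + W**2)
1/188 + v(1, h(-3, -1)) = 1/188 + (1 + 6**2) = 1/188 + (1 + 36) = 1/188 + 37 = 6957/188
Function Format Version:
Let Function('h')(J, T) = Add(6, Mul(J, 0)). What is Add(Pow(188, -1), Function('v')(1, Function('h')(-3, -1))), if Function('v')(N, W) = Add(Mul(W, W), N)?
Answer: Rational(6957, 188) ≈ 37.005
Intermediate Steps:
Function('h')(J, T) = 6 (Function('h')(J, T) = Add(6, 0) = 6)
Function('v')(N, W) = Add(N, Pow(W, 2)) (Function('v')(N, W) = Add(Pow(W, 2), N) = Add(N, Pow(W, 2)))
Add(Pow(188, -1), Function('v')(1, Function('h')(-3, -1))) = Add(Pow(188, -1), Add(1, Pow(6, 2))) = Add(Rational(1, 188), Add(1, 36)) = Add(Rational(1, 188), 37) = Rational(6957, 188)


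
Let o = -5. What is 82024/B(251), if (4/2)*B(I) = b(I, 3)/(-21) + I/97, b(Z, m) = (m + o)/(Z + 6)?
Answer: 85880604432/1354841 ≈ 63388.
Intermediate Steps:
b(Z, m) = (-5 + m)/(6 + Z) (b(Z, m) = (m - 5)/(Z + 6) = (-5 + m)/(6 + Z))
B(I) = 1/(21*(6 + I)) + I/194 (B(I) = (((-5 + 3)/(6 + I))/(-21) + I/97)/2 = ((-2/(6 + I))*(-1/21) + I*(1/97))/2 = (-2/(6 + I)*(-1/21) + I/97)/2 = (2/(21*(6 + I)) + I/97)/2 = (I/97 + 2/(21*(6 + I)))/2 = 1/(21*(6 + I)) + I/194)
82024/B(251) = 82024/(((194 + 21*251*(6 + 251))/(4074*(6 + 251)))) = 82024/(((1/4074)*(194 + 21*251*257)/257)) = 82024/(((1/4074)*(1/257)*(194 + 1354647))) = 82024/(((1/4074)*(1/257)*1354841)) = 82024/(1354841/1047018) = 82024*(1047018/1354841) = 85880604432/1354841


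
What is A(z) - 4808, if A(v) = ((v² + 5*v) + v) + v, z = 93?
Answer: 4492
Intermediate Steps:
A(v) = v² + 7*v (A(v) = (v² + 6*v) + v = v² + 7*v)
A(z) - 4808 = 93*(7 + 93) - 4808 = 93*100 - 4808 = 9300 - 4808 = 4492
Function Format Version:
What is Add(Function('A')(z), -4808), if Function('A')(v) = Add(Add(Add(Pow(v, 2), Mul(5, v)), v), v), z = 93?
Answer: 4492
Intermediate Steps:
Function('A')(v) = Add(Pow(v, 2), Mul(7, v)) (Function('A')(v) = Add(Add(Pow(v, 2), Mul(6, v)), v) = Add(Pow(v, 2), Mul(7, v)))
Add(Function('A')(z), -4808) = Add(Mul(93, Add(7, 93)), -4808) = Add(Mul(93, 100), -4808) = Add(9300, -4808) = 4492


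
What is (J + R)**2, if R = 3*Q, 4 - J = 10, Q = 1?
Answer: 9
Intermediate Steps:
J = -6 (J = 4 - 1*10 = 4 - 10 = -6)
R = 3 (R = 3*1 = 3)
(J + R)**2 = (-6 + 3)**2 = (-3)**2 = 9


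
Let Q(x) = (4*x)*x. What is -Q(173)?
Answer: -119716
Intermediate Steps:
Q(x) = 4*x²
-Q(173) = -4*173² = -4*29929 = -1*119716 = -119716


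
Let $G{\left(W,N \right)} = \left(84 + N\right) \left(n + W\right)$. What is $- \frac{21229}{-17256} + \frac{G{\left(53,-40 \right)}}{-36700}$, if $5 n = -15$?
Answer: $\frac{7411411}{6332952} \approx 1.1703$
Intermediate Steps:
$n = -3$ ($n = \frac{1}{5} \left(-15\right) = -3$)
$G{\left(W,N \right)} = \left(-3 + W\right) \left(84 + N\right)$ ($G{\left(W,N \right)} = \left(84 + N\right) \left(-3 + W\right) = \left(-3 + W\right) \left(84 + N\right)$)
$- \frac{21229}{-17256} + \frac{G{\left(53,-40 \right)}}{-36700} = - \frac{21229}{-17256} + \frac{-252 - -120 + 84 \cdot 53 - 2120}{-36700} = \left(-21229\right) \left(- \frac{1}{17256}\right) + \left(-252 + 120 + 4452 - 2120\right) \left(- \frac{1}{36700}\right) = \frac{21229}{17256} + 2200 \left(- \frac{1}{36700}\right) = \frac{21229}{17256} - \frac{22}{367} = \frac{7411411}{6332952}$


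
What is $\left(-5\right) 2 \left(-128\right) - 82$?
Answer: $1198$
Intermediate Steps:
$\left(-5\right) 2 \left(-128\right) - 82 = \left(-10\right) \left(-128\right) - 82 = 1280 - 82 = 1198$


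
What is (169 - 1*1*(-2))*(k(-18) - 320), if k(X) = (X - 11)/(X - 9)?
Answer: -163609/3 ≈ -54536.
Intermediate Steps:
k(X) = (-11 + X)/(-9 + X)
(169 - 1*1*(-2))*(k(-18) - 320) = (169 - 1*1*(-2))*((-11 - 18)/(-9 - 18) - 320) = (169 - (-2))*(-29/(-27) - 320) = (169 - 1*(-2))*(-1/27*(-29) - 320) = (169 + 2)*(29/27 - 320) = 171*(-8611/27) = -163609/3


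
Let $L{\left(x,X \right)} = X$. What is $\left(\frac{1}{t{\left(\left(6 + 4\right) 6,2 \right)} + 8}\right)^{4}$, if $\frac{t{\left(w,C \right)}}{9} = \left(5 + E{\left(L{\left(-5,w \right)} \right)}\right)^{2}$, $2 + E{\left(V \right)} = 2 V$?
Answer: $\frac{1}{343805636468135826721} \approx 2.9086 \cdot 10^{-21}$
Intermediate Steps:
$E{\left(V \right)} = -2 + 2 V$
$t{\left(w,C \right)} = 9 \left(3 + 2 w\right)^{2}$ ($t{\left(w,C \right)} = 9 \left(5 + \left(-2 + 2 w\right)\right)^{2} = 9 \left(3 + 2 w\right)^{2}$)
$\left(\frac{1}{t{\left(\left(6 + 4\right) 6,2 \right)} + 8}\right)^{4} = \left(\frac{1}{9 \left(3 + 2 \left(6 + 4\right) 6\right)^{2} + 8}\right)^{4} = \left(\frac{1}{9 \left(3 + 2 \cdot 10 \cdot 6\right)^{2} + 8}\right)^{4} = \left(\frac{1}{9 \left(3 + 2 \cdot 60\right)^{2} + 8}\right)^{4} = \left(\frac{1}{9 \left(3 + 120\right)^{2} + 8}\right)^{4} = \left(\frac{1}{9 \cdot 123^{2} + 8}\right)^{4} = \left(\frac{1}{9 \cdot 15129 + 8}\right)^{4} = \left(\frac{1}{136161 + 8}\right)^{4} = \left(\frac{1}{136169}\right)^{4} = \frac{1}{343805636468135826721}$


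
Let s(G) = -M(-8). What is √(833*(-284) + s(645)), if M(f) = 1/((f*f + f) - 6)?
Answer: 3*I*√2628578/10 ≈ 486.39*I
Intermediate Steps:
M(f) = 1/(-6 + f + f²) (M(f) = 1/((f² + f) - 6) = 1/((f + f²) - 6) = 1/(-6 + f + f²))
s(G) = -1/50 (s(G) = -1/(-6 - 8 + (-8)²) = -1/(-6 - 8 + 64) = -1/50)
√(833*(-284) + s(645)) = √(833*(-284) - 1/50) = √(-236572 - 1/50) = √(-11828601/50) = 3*I*√2628578/10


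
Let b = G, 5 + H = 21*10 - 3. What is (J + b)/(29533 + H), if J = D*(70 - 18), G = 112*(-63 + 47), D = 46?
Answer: 120/5947 ≈ 0.020178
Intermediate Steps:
H = 202 (H = -5 + (21*10 - 3) = -5 + (210 - 3) = -5 + 207 = 202)
G = -1792 (G = 112*(-16) = -1792)
J = 2392 (J = 46*(70 - 18) = 46*52 = 2392)
b = -1792
(J + b)/(29533 + H) = (2392 - 1792)/(29533 + 202) = 600/29735 = 600*(1/29735) = 120/5947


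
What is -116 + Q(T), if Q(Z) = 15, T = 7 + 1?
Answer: -101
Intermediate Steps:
T = 8
-116 + Q(T) = -116 + 15 = -101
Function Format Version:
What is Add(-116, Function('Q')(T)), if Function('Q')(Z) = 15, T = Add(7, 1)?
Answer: -101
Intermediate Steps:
T = 8
Add(-116, Function('Q')(T)) = Add(-116, 15) = -101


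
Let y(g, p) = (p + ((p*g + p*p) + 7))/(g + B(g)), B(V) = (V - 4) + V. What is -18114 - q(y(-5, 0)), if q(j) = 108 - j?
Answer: -346225/19 ≈ -18222.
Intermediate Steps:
B(V) = -4 + 2*V (B(V) = (-4 + V) + V = -4 + 2*V)
y(g, p) = (7 + p + p² + g*p)/(-4 + 3*g) (y(g, p) = (p + ((p*g + p*p) + 7))/(g + (-4 + 2*g)) = (p + ((g*p + p²) + 7))/(-4 + 3*g) = (p + ((p² + g*p) + 7))/(-4 + 3*g) = (p + (7 + p² + g*p))/(-4 + 3*g) = (7 + p + p² + g*p)/(-4 + 3*g))
-18114 - q(y(-5, 0)) = -18114 - (108 - (7 + 0 + 0² - 5*0)/(-4 + 3*(-5))) = -18114 - (108 - (7 + 0 + 0 + 0)/(-4 - 15)) = -18114 - (108 - 7/(-19)) = -18114 - (108 - (-1)*7/19) = -18114 - (108 - 1*(-7/19)) = -18114 - (108 + 7/19) = -18114 - 1*2059/19 = -18114 - 2059/19 = -346225/19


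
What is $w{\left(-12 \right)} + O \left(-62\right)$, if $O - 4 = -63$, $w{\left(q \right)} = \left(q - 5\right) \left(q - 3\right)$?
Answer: $3913$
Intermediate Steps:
$w{\left(q \right)} = \left(-5 + q\right) \left(-3 + q\right)$
$O = -59$ ($O = 4 - 63 = -59$)
$w{\left(-12 \right)} + O \left(-62\right) = \left(15 + \left(-12\right)^{2} - -96\right) - -3658 = \left(15 + 144 + 96\right) + 3658 = 255 + 3658 = 3913$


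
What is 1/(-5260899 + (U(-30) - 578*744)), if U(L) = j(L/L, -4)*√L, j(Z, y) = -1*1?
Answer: I/(√30 - 5690931*I) ≈ -1.7572e-7 + 1.6912e-13*I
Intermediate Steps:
j(Z, y) = -1
U(L) = -√L
1/(-5260899 + (U(-30) - 578*744)) = 1/(-5260899 + (-√(-30) - 578*744)) = 1/(-5260899 + (-I*√30 - 430032)) = 1/(-5260899 + (-430032 - I*√30)) = 1/(-5690931 - I*√30)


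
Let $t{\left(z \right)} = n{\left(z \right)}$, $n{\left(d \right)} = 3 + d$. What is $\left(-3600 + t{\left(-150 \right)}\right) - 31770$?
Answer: $-35517$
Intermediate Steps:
$t{\left(z \right)} = 3 + z$
$\left(-3600 + t{\left(-150 \right)}\right) - 31770 = \left(-3600 + \left(3 - 150\right)\right) - 31770 = \left(-3600 - 147\right) - 31770 = -3747 - 31770 = -35517$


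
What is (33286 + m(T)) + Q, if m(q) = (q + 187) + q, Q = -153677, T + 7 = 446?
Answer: -119326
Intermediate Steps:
T = 439 (T = -7 + 446 = 439)
m(q) = 187 + 2*q (m(q) = (187 + q) + q = 187 + 2*q)
(33286 + m(T)) + Q = (33286 + (187 + 2*439)) - 153677 = (33286 + (187 + 878)) - 153677 = (33286 + 1065) - 153677 = 34351 - 153677 = -119326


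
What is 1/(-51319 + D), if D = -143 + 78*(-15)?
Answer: -1/52632 ≈ -1.9000e-5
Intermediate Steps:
D = -1313 (D = -143 - 1170 = -1313)
1/(-51319 + D) = 1/(-51319 - 1313) = 1/(-52632) = -1/52632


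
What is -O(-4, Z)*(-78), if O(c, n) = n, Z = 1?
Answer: 78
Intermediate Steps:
-O(-4, Z)*(-78) = -(-78) = -1*(-78) = 78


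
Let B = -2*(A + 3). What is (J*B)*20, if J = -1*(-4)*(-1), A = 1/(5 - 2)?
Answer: 1600/3 ≈ 533.33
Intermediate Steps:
A = 1/3 ≈ 0.33333
J = -4 (J = 4*(-1) = -4)
B = -20/3 (B = -2*(1/3 + 3) = -2*10/3 = -20/3 ≈ -6.6667)
(J*B)*20 = -4*(-20/3)*20 = (80/3)*20 = 1600/3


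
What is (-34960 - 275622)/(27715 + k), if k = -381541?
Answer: 155291/176913 ≈ 0.87778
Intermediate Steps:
(-34960 - 275622)/(27715 + k) = (-34960 - 275622)/(27715 - 381541) = -310582/(-353826) = -310582*(-1/353826) = 155291/176913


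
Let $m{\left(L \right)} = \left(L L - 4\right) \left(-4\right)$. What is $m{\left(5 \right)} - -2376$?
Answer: $2292$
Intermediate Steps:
$m{\left(L \right)} = 16 - 4 L^{2}$ ($m{\left(L \right)} = \left(L^{2} - 4\right) \left(-4\right) = \left(-4 + L^{2}\right) \left(-4\right) = 16 - 4 L^{2}$)
$m{\left(5 \right)} - -2376 = \left(16 - 4 \cdot 5^{2}\right) - -2376 = \left(16 - 100\right) + 2376 = -84 + 2376 = 2292$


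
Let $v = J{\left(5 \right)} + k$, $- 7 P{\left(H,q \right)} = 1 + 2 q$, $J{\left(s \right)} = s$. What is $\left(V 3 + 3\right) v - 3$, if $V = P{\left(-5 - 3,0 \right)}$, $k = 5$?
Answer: $\frac{159}{7} \approx 22.714$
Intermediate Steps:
$P{\left(H,q \right)} = - \frac{1}{7} - \frac{2 q}{7}$ ($P{\left(H,q \right)} = - \frac{1 + 2 q}{7} = - \frac{1}{7} - \frac{2 q}{7}$)
$V = - \frac{1}{7}$ ($V = - \frac{1}{7} - 0 = - \frac{1}{7} + 0 = - \frac{1}{7} \approx -0.14286$)
$v = 10$ ($v = 5 + 5 = 10$)
$\left(V 3 + 3\right) v - 3 = \left(\left(- \frac{1}{7}\right) 3 + 3\right) 10 - 3 = \left(- \frac{3}{7} + 3\right) 10 - 3 = \frac{18}{7} \cdot 10 - 3 = \frac{180}{7} - 3 = \frac{159}{7}$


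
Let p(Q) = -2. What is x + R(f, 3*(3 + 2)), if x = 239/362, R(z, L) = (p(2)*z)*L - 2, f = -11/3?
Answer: 39335/362 ≈ 108.66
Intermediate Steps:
f = -11/3 (f = -11*1/3 = -11/3 ≈ -3.6667)
R(z, L) = -2 - 2*L*z (R(z, L) = (-2*z)*L - 2 = -2*L*z - 2 = -2 - 2*L*z)
x = 239/362 (x = 239*(1/362) = 239/362 ≈ 0.66022)
x + R(f, 3*(3 + 2)) = 239/362 + (-2 - 2*3*(3 + 2)*(-11/3)) = 239/362 + (-2 - 2*3*5*(-11/3)) = 239/362 + (-2 - 2*15*(-11/3)) = 239/362 + (-2 + 110) = 239/362 + 108 = 39335/362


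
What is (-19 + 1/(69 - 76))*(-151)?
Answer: 20234/7 ≈ 2890.6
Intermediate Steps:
(-19 + 1/(69 - 76))*(-151) = (-19 + 1/(-7))*(-151) = (-19 - ⅐)*(-151) = -134/7*(-151) = 20234/7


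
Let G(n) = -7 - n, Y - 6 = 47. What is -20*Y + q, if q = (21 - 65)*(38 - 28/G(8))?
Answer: -42212/15 ≈ -2814.1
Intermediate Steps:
Y = 53 (Y = 6 + 47 = 53)
q = -26312/15 (q = (21 - 65)*(38 - 28/(-7 - 1*8)) = -44*(38 - 28/(-7 - 8)) = -44*(38 - 28/(-15)) = -44*(38 - 28*(-1/15)) = -44*(38 + 28/15) = -44*598/15 = -26312/15 ≈ -1754.1)
-20*Y + q = -20*53 - 26312/15 = -1060 - 26312/15 = -42212/15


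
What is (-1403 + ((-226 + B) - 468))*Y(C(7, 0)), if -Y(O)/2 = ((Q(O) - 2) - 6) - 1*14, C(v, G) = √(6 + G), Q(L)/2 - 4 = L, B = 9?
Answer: -58464 + 8352*√6 ≈ -38006.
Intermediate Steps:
Q(L) = 8 + 2*L
Y(O) = 28 - 4*O (Y(O) = -2*((((8 + 2*O) - 2) - 6) - 1*14) = -2*(((6 + 2*O) - 6) - 14) = -2*(2*O - 14) = -2*(-14 + 2*O) = 28 - 4*O)
(-1403 + ((-226 + B) - 468))*Y(C(7, 0)) = (-1403 + ((-226 + 9) - 468))*(28 - 4*√(6 + 0)) = (-1403 + (-217 - 468))*(28 - 4*√6) = (-1403 - 685)*(28 - 4*√6) = -2088*(28 - 4*√6) = -58464 + 8352*√6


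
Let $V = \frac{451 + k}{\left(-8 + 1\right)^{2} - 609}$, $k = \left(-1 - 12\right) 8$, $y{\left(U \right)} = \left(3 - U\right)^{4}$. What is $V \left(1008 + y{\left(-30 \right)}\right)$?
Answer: $- \frac{411864363}{560} \approx -7.3547 \cdot 10^{5}$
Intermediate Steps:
$k = -104$ ($k = \left(-13\right) 8 = -104$)
$V = - \frac{347}{560}$ ($V = \frac{451 - 104}{\left(-8 + 1\right)^{2} - 609} = \frac{347}{\left(-7\right)^{2} - 609} = \frac{347}{49 - 609} = \frac{347}{-560} = 347 \left(- \frac{1}{560}\right) = - \frac{347}{560} \approx -0.61964$)
$V \left(1008 + y{\left(-30 \right)}\right) = - \frac{347 \left(1008 + \left(-3 - 30\right)^{4}\right)}{560} = - \frac{347 \left(1008 + \left(-33\right)^{4}\right)}{560} = - \frac{347 \left(1008 + 1185921\right)}{560} = \left(- \frac{347}{560}\right) 1186929 = - \frac{411864363}{560}$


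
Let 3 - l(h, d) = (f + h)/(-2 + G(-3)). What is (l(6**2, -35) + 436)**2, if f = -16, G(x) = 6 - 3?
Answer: 175561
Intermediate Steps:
G(x) = 3
l(h, d) = 19 - h (l(h, d) = 3 - (-16 + h)/(-2 + 3) = 3 - (-16 + h)/1 = 3 - (-16 + h) = 3 + (16 - h) = 19 - h)
(l(6**2, -35) + 436)**2 = ((19 - 1*6**2) + 436)**2 = ((19 - 1*36) + 436)**2 = ((19 - 36) + 436)**2 = (-17 + 436)**2 = 419**2 = 175561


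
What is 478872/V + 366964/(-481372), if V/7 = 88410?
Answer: 142190071/12412778735 ≈ 0.011455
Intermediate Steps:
V = 618870 (V = 7*88410 = 618870)
478872/V + 366964/(-481372) = 478872/618870 + 366964/(-481372) = 478872*(1/618870) + 366964*(-1/481372) = 79812/103145 - 91741/120343 = 142190071/12412778735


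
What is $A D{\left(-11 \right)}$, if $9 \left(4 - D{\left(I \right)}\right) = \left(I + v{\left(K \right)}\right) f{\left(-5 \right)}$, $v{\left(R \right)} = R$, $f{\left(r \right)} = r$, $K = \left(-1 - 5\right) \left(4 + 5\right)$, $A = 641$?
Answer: $- \frac{185249}{9} \approx -20583.0$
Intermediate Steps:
$K = -54$ ($K = \left(-6\right) 9 = -54$)
$D{\left(I \right)} = -26 + \frac{5 I}{9}$ ($D{\left(I \right)} = 4 - \frac{\left(I - 54\right) \left(-5\right)}{9} = 4 - \frac{\left(-54 + I\right) \left(-5\right)}{9} = 4 - \frac{270 - 5 I}{9} = 4 + \left(-30 + \frac{5 I}{9}\right) = -26 + \frac{5 I}{9}$)
$A D{\left(-11 \right)} = 641 \left(-26 + \frac{5}{9} \left(-11\right)\right) = 641 \left(-26 - \frac{55}{9}\right) = 641 \left(- \frac{289}{9}\right) = - \frac{185249}{9}$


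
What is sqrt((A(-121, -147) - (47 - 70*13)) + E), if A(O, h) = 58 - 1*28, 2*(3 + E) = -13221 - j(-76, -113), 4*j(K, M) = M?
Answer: I*sqrt(91302)/4 ≈ 75.541*I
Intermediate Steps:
j(K, M) = M/4
E = -52795/8 (E = -3 + (-13221 - (-113)/4)/2 = -3 + (-13221 - 1*(-113/4))/2 = -3 + (-13221 + 113/4)/2 = -3 + (1/2)*(-52771/4) = -3 - 52771/8 = -52795/8 ≈ -6599.4)
A(O, h) = 30 (A(O, h) = 58 - 28 = 30)
sqrt((A(-121, -147) - (47 - 70*13)) + E) = sqrt((30 - (47 - 70*13)) - 52795/8) = sqrt((30 - (47 - 910)) - 52795/8) = sqrt((30 - 1*(-863)) - 52795/8) = sqrt((30 + 863) - 52795/8) = sqrt(893 - 52795/8) = sqrt(-45651/8) = I*sqrt(91302)/4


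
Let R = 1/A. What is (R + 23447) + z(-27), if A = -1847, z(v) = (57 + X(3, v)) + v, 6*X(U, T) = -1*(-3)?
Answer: 86725883/3694 ≈ 23478.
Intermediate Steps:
X(U, T) = ½ (X(U, T) = (-1*(-3))/6 = (⅙)*3 = ½)
z(v) = 115/2 + v (z(v) = (57 + ½) + v = 115/2 + v)
R = -1/1847 (R = 1/(-1847) = -1/1847 ≈ -0.00054142)
(R + 23447) + z(-27) = (-1/1847 + 23447) + (115/2 - 27) = 43306608/1847 + 61/2 = 86725883/3694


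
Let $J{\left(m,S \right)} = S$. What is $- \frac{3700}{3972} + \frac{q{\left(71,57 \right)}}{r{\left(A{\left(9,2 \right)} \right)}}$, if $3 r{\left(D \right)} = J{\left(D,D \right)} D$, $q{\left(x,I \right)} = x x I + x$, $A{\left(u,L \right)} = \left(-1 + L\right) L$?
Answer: $\frac{214046183}{993} \approx 2.1556 \cdot 10^{5}$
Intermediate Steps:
$A{\left(u,L \right)} = L \left(-1 + L\right)$
$q{\left(x,I \right)} = x + I x^{2}$ ($q{\left(x,I \right)} = x^{2} I + x = I x^{2} + x = x + I x^{2}$)
$r{\left(D \right)} = \frac{D^{2}}{3}$ ($r{\left(D \right)} = \frac{D D}{3} = \frac{D^{2}}{3}$)
$- \frac{3700}{3972} + \frac{q{\left(71,57 \right)}}{r{\left(A{\left(9,2 \right)} \right)}} = - \frac{3700}{3972} + \frac{71 \left(1 + 57 \cdot 71\right)}{\frac{1}{3} \left(2 \left(-1 + 2\right)\right)^{2}} = \left(-3700\right) \frac{1}{3972} + \frac{71 \left(1 + 4047\right)}{\frac{1}{3} \left(2 \cdot 1\right)^{2}} = - \frac{925}{993} + \frac{71 \cdot 4048}{\frac{1}{3} \cdot 2^{2}} = - \frac{925}{993} + \frac{287408}{\frac{1}{3} \cdot 4} = - \frac{925}{993} + \frac{287408}{\frac{4}{3}} = - \frac{925}{993} + 287408 \cdot \frac{3}{4} = - \frac{925}{993} + 215556 = \frac{214046183}{993}$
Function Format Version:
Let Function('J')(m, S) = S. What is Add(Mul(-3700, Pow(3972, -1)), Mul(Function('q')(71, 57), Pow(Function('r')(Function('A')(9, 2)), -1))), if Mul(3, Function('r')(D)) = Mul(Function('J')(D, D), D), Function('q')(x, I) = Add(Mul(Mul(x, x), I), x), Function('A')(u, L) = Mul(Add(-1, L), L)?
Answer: Rational(214046183, 993) ≈ 2.1556e+5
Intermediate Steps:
Function('A')(u, L) = Mul(L, Add(-1, L))
Function('q')(x, I) = Add(x, Mul(I, Pow(x, 2))) (Function('q')(x, I) = Add(Mul(Pow(x, 2), I), x) = Add(Mul(I, Pow(x, 2)), x) = Add(x, Mul(I, Pow(x, 2))))
Function('r')(D) = Mul(Rational(1, 3), Pow(D, 2)) (Function('r')(D) = Mul(Rational(1, 3), Mul(D, D)) = Mul(Rational(1, 3), Pow(D, 2)))
Add(Mul(-3700, Pow(3972, -1)), Mul(Function('q')(71, 57), Pow(Function('r')(Function('A')(9, 2)), -1))) = Add(Mul(-3700, Pow(3972, -1)), Mul(Mul(71, Add(1, Mul(57, 71))), Pow(Mul(Rational(1, 3), Pow(Mul(2, Add(-1, 2)), 2)), -1))) = Add(Mul(-3700, Rational(1, 3972)), Mul(Mul(71, Add(1, 4047)), Pow(Mul(Rational(1, 3), Pow(Mul(2, 1), 2)), -1))) = Add(Rational(-925, 993), Mul(Mul(71, 4048), Pow(Mul(Rational(1, 3), Pow(2, 2)), -1))) = Add(Rational(-925, 993), Mul(287408, Pow(Mul(Rational(1, 3), 4), -1))) = Add(Rational(-925, 993), Mul(287408, Pow(Rational(4, 3), -1))) = Add(Rational(-925, 993), Mul(287408, Rational(3, 4))) = Add(Rational(-925, 993), 215556) = Rational(214046183, 993)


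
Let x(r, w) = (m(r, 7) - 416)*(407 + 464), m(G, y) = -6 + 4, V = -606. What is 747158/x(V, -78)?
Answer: -373579/182039 ≈ -2.0522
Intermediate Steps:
m(G, y) = -2
x(r, w) = -364078 (x(r, w) = (-2 - 416)*(407 + 464) = -418*871 = -364078)
747158/x(V, -78) = 747158/(-364078) = 747158*(-1/364078) = -373579/182039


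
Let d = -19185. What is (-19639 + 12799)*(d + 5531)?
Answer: 93393360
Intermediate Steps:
(-19639 + 12799)*(d + 5531) = (-19639 + 12799)*(-19185 + 5531) = -6840*(-13654) = 93393360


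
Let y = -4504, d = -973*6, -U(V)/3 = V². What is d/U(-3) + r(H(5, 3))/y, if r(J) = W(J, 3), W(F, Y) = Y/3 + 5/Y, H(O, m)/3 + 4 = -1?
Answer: 1095595/5067 ≈ 216.22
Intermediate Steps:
H(O, m) = -15 (H(O, m) = -12 + 3*(-1) = -12 - 3 = -15)
U(V) = -3*V²
d = -5838
W(F, Y) = 5/Y + Y/3 (W(F, Y) = Y*(⅓) + 5/Y = Y/3 + 5/Y = 5/Y + Y/3)
r(J) = 8/3 (r(J) = 5/3 + (⅓)*3 = 5*(⅓) + 1 = 5/3 + 1 = 8/3)
d/U(-3) + r(H(5, 3))/y = -5838/((-3*(-3)²)) + (8/3)/(-4504) = -5838/((-3*9)) + (8/3)*(-1/4504) = -5838/(-27) - 1/1689 = -5838*(-1/27) - 1/1689 = 1946/9 - 1/1689 = 1095595/5067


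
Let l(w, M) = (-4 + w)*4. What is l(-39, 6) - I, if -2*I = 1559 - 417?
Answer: 399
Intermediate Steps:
I = -571 (I = -(1559 - 417)/2 = -½*1142 = -571)
l(w, M) = -16 + 4*w
l(-39, 6) - I = (-16 + 4*(-39)) - 1*(-571) = (-16 - 156) + 571 = -172 + 571 = 399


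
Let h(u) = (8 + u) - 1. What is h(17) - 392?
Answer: -368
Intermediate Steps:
h(u) = 7 + u
h(17) - 392 = (7 + 17) - 392 = 24 - 392 = -368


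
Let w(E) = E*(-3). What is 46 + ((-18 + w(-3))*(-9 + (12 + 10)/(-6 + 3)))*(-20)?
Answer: -2894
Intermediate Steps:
w(E) = -3*E
46 + ((-18 + w(-3))*(-9 + (12 + 10)/(-6 + 3)))*(-20) = 46 + ((-18 - 3*(-3))*(-9 + (12 + 10)/(-6 + 3)))*(-20) = 46 + ((-18 + 9)*(-9 + 22/(-3)))*(-20) = 46 - 9*(-9 + 22*(-⅓))*(-20) = 46 - 9*(-9 - 22/3)*(-20) = 46 - 9*(-49/3)*(-20) = 46 + 147*(-20) = 46 - 2940 = -2894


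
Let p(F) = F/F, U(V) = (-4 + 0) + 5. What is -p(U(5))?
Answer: -1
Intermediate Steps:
U(V) = 1 (U(V) = -4 + 5 = 1)
p(F) = 1
-p(U(5)) = -1*1 = -1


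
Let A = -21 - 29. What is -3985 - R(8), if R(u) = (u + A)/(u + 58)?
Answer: -43828/11 ≈ -3984.4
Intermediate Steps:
A = -50
R(u) = (-50 + u)/(58 + u) (R(u) = (u - 50)/(u + 58) = (-50 + u)/(58 + u))
-3985 - R(8) = -3985 - (-50 + 8)/(58 + 8) = -3985 - (-42)/66 = -3985 - 1*(-7/11) = -3985 + 7/11 = -43828/11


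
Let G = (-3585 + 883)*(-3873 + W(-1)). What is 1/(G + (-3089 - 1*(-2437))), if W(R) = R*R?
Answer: 1/10461492 ≈ 9.5589e-8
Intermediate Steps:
W(R) = R**2
G = 10462144 (G = (-3585 + 883)*(-3873 + (-1)**2) = -2702*(-3873 + 1) = -2702*(-3872) = 10462144)
1/(G + (-3089 - 1*(-2437))) = 1/(10462144 + (-3089 - 1*(-2437))) = 1/(10462144 + (-3089 + 2437)) = 1/(10462144 - 652) = 1/10461492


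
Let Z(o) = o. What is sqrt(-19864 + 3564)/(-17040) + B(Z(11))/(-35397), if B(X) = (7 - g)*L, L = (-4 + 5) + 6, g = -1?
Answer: -56/35397 - I*sqrt(163)/1704 ≈ -0.0015821 - 0.0074925*I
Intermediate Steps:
L = 7 (L = 1 + 6 = 7)
B(X) = 56 (B(X) = (7 - 1*(-1))*7 = (7 + 1)*7 = 8*7 = 56)
sqrt(-19864 + 3564)/(-17040) + B(Z(11))/(-35397) = sqrt(-19864 + 3564)/(-17040) + 56/(-35397) = sqrt(-16300)*(-1/17040) + 56*(-1/35397) = (10*I*sqrt(163))*(-1/17040) - 56/35397 = -I*sqrt(163)/1704 - 56/35397 = -56/35397 - I*sqrt(163)/1704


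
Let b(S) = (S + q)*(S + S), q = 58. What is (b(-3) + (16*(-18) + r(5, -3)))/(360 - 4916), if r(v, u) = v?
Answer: 613/4556 ≈ 0.13455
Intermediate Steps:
b(S) = 2*S*(58 + S) (b(S) = (S + 58)*(S + S) = (58 + S)*(2*S) = 2*S*(58 + S))
(b(-3) + (16*(-18) + r(5, -3)))/(360 - 4916) = (2*(-3)*(58 - 3) + (16*(-18) + 5))/(360 - 4916) = (2*(-3)*55 + (-288 + 5))/(-4556) = (-330 - 283)*(-1/4556) = -613*(-1/4556) = 613/4556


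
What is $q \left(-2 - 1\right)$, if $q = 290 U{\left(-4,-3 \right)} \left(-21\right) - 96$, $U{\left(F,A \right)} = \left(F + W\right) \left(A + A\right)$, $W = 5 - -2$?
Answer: $-328572$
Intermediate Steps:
$W = 7$ ($W = 5 + 2 = 7$)
$U{\left(F,A \right)} = 2 A \left(7 + F\right)$ ($U{\left(F,A \right)} = \left(F + 7\right) \left(A + A\right) = \left(7 + F\right) 2 A = 2 A \left(7 + F\right)$)
$q = 109524$ ($q = 290 \cdot 2 \left(-3\right) \left(7 - 4\right) \left(-21\right) - 96 = 290 \cdot 2 \left(-3\right) 3 \left(-21\right) - 96 = 290 \left(\left(-18\right) \left(-21\right)\right) - 96 = 290 \cdot 378 - 96 = 109620 - 96 = 109524$)
$q \left(-2 - 1\right) = 109524 \left(-2 - 1\right) = 109524 \left(-3\right) = -328572$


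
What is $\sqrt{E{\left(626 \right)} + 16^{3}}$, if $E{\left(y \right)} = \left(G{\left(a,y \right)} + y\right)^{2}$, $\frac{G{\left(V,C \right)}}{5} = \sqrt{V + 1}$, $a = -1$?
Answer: $2 \sqrt{98993} \approx 629.26$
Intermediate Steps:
$G{\left(V,C \right)} = 5 \sqrt{1 + V}$ ($G{\left(V,C \right)} = 5 \sqrt{V + 1} = 5 \sqrt{1 + V}$)
$E{\left(y \right)} = y^{2}$ ($E{\left(y \right)} = \left(5 \sqrt{1 - 1} + y\right)^{2} = \left(5 \sqrt{0} + y\right)^{2} = \left(5 \cdot 0 + y\right)^{2} = \left(0 + y\right)^{2} = y^{2}$)
$\sqrt{E{\left(626 \right)} + 16^{3}} = \sqrt{626^{2} + 16^{3}} = \sqrt{391876 + 4096} = \sqrt{395972} = 2 \sqrt{98993}$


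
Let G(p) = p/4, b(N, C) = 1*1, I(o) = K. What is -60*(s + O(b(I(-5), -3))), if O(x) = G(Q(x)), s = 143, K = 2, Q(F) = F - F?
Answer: -8580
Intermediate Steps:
Q(F) = 0
I(o) = 2
b(N, C) = 1
G(p) = p/4 (G(p) = p*(¼) = p/4)
O(x) = 0 (O(x) = (¼)*0 = 0)
-60*(s + O(b(I(-5), -3))) = -60*(143 + 0) = -60*143 = -8580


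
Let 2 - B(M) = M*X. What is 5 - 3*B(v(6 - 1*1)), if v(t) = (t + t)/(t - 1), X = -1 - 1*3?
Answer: -31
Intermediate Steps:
X = -4 (X = -1 - 3 = -4)
v(t) = 2*t/(-1 + t) (v(t) = (2*t)/(-1 + t) = 2*t/(-1 + t))
B(M) = 2 + 4*M (B(M) = 2 - M*(-4) = 2 - (-4)*M = 2 + 4*M)
5 - 3*B(v(6 - 1*1)) = 5 - 3*(2 + 4*(2*(6 - 1*1)/(-1 + (6 - 1*1)))) = 5 - 3*(2 + 4*(2*(6 - 1)/(-1 + (6 - 1)))) = 5 - 3*(2 + 4*(2*5/(-1 + 5))) = 5 - 3*(2 + 4*(2*5/4)) = 5 - 3*(2 + 4*(2*5*(1/4))) = 5 - 3*(2 + 4*(5/2)) = 5 - 3*(2 + 10) = 5 - 3*12 = 5 - 36 = -31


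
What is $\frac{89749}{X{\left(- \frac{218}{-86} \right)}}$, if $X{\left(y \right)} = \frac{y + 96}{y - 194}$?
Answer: $- \frac{738903517}{4237} \approx -1.7439 \cdot 10^{5}$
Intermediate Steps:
$X{\left(y \right)} = \frac{96 + y}{-194 + y}$
$\frac{89749}{X{\left(- \frac{218}{-86} \right)}} = \frac{89749}{\frac{1}{-194 - \frac{218}{-86}} \left(96 - \frac{218}{-86}\right)} = \frac{89749}{\frac{1}{-194 - - \frac{109}{43}} \left(96 - - \frac{109}{43}\right)} = \frac{89749}{\frac{1}{-194 + \frac{109}{43}} \left(96 + \frac{109}{43}\right)} = \frac{89749}{\frac{1}{- \frac{8233}{43}} \cdot \frac{4237}{43}} = \frac{89749}{\left(- \frac{43}{8233}\right) \frac{4237}{43}} = \frac{89749}{- \frac{4237}{8233}} = 89749 \left(- \frac{8233}{4237}\right) = - \frac{738903517}{4237}$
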